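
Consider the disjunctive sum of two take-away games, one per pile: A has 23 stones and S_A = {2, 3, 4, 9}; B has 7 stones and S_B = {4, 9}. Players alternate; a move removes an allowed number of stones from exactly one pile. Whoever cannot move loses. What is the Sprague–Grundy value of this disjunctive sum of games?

3

Pile A, S = {2, 3, 4, 9}:
n :  0  1  2  3  4  5  6  7  8  9 10 11 12 13 14 15 16 17 18 19 20 21 22 23
G :  0  0  1  1  2  2  0  0  1  1  2  2  0  0  1  1  2  2  0  0  1  1  2  2
G_A(23) = 2.
Pile B, S = {4, 9}:
G(0) = 0
G(1) = mex{} = 0
G(2) = mex{} = 0
G(3) = mex{} = 0
G(4) = mex{0} = 1
G(5) = mex{0} = 1
G(6) = mex{0} = 1
G(7) = mex{0} = 1
G_B(7) = 1.
Combined Grundy value = 2 ⊕ 1 = 3.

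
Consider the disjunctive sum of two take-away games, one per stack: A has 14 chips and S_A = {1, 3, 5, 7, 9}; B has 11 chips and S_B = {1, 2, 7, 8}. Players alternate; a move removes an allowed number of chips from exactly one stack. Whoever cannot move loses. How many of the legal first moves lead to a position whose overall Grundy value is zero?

Stack A, S = {1, 3, 5, 7, 9}:
n :  0  1  2  3  4  5  6  7  8  9 10 11 12 13 14
G :  0  1  0  1  0  1  0  1  0  1  0  1  0  1  0
G_A(14) = 0.
Stack B, S = {1, 2, 7, 8}:
G(0) = 0
G(1) = mex{0} = 1
G(2) = mex{1,0} = 2
G(3) = mex{2,1} = 0
G(4) = mex{0,2} = 1
G(5) = mex{1,0} = 2
G(6) = mex{2,1} = 0
G(7) = mex{0,2,0} = 1
G(8) = mex{1,0,1,0} = 2
G(9) = mex{2,1,2,1} = 0
G(10) = mex{0,2,0,2} = 1
G(11) = mex{1,0,1,0} = 2
G_B(11) = 2.
Combined Grundy value = 0 ⊕ 2 = 2.
A winning move leaves total XOR = 0, i.e. changes one component's Grundy value g to g ⊕ X where X is the current total.
Stack A: need g' = 0⊕2 = 2. Options: 14−1→G=1, 14−3→G=1, 14−5→G=1, 14−7→G=1, 14−9→G=1. Hits: 0.
Stack B: need g' = 2⊕2 = 0. Options: 11−1→G=1, 11−2→G=0, 11−7→G=1, 11−8→G=0. Hits: 2.

2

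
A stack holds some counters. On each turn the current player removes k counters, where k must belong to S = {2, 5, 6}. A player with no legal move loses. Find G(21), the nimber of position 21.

G(0) = 0
G(1) = mex{} = 0
G(2) = mex{0} = 1
G(3) = mex{0} = 1
G(4) = mex{1} = 0
G(5) = mex{1,0} = 2
G(6) = mex{0,0,0} = 1
G(7) = mex{2,1,0} = 3
G(8) = mex{1,1,1} = 0
G(9) = mex{3,0,1} = 2
G(10) = mex{0,2,0} = 1
G(11) = mex{2,1,2} = 0
G(12) = mex{1,3,1} = 0
G(13) = mex{0,0,3} = 1
G(14) = mex{0,2,0} = 1
G(15) = mex{1,1,2} = 0
G(16) = mex{1,0,1} = 2
G(17) = mex{0,0,0} = 1
G(18) = mex{2,1,0} = 3
G(19) = mex{1,1,1} = 0
G(20) = mex{3,0,1} = 2
G(21) = mex{0,2,0} = 1

1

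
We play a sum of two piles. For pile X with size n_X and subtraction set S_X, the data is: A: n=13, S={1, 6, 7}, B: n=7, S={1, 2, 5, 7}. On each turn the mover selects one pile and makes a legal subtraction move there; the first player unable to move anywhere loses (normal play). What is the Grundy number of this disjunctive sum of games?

Pile A, S = {1, 6, 7}:
G(0) = 0
G(1) = mex{0} = 1
G(2) = mex{1} = 0
G(3) = mex{0} = 1
G(4) = mex{1} = 0
G(5) = mex{0} = 1
G(6) = mex{1,0} = 2
G(7) = mex{2,1,0} = 3
G(8) = mex{3,0,1} = 2
G(9) = mex{2,1,0} = 3
G(10) = mex{3,0,1} = 2
G(11) = mex{2,1,0} = 3
G(12) = mex{3,2,1} = 0
G(13) = mex{0,3,2} = 1
G_A(13) = 1.
Pile B, S = {1, 2, 5, 7}:
G(0) = 0
G(1) = mex{0} = 1
G(2) = mex{1,0} = 2
G(3) = mex{2,1} = 0
G(4) = mex{0,2} = 1
G(5) = mex{1,0,0} = 2
G(6) = mex{2,1,1} = 0
G(7) = mex{0,2,2,0} = 1
G_B(7) = 1.
Combined Grundy value = 1 ⊕ 1 = 0.

0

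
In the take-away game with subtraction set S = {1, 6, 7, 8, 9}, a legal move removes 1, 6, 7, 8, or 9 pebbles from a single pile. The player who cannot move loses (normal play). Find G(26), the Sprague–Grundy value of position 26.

n :  0  1  2  3  4  5  6  7  8  9 10 11 12 13 14 15 16 17 18 19 20 21 22 23 24 25 26
G :  0  1  0  1  0  1  2  3  2  3  2  3  4  5  0  1  0  1  0  1  2  3  2  3  2  3  4

4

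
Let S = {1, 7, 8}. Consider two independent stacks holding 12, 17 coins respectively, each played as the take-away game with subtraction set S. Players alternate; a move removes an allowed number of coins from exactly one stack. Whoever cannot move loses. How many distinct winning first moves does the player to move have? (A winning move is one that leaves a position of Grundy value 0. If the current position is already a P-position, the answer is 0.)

2

All stacks use S = {1, 7, 8}:
n :  0  1  2  3  4  5  6  7  8  9 10 11 12 13 14 15 16 17
G :  0  1  0  1  0  1  0  1  2  3  2  3  2  3  2  0  1  0
Stack A: G(12) = 2.
Stack B: G(17) = 0.
Combined Grundy value = 2 ⊕ 0 = 2.
A winning move leaves total XOR = 0, i.e. changes one component's Grundy value g to g ⊕ X where X is the current total.
Stack A: need g' = 2⊕2 = 0. Options: 12−1→G=3, 12−7→G=1, 12−8→G=0. Hits: 1.
Stack B: need g' = 0⊕2 = 2. Options: 17−1→G=1, 17−7→G=2, 17−8→G=3. Hits: 1.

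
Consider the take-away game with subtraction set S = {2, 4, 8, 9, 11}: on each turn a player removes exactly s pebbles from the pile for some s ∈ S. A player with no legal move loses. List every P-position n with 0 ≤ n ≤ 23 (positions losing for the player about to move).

0, 1, 6, 7, 13, 19, 20

G(0) = 0
G(1) = mex{} = 0
G(2) = mex{0} = 1
G(3) = mex{0} = 1
G(4) = mex{1,0} = 2
G(5) = mex{1,0} = 2
G(6) = mex{2,1} = 0
G(7) = mex{2,1} = 0
G(8) = mex{0,2,0} = 1
G(9) = mex{0,2,0,0} = 1
G(10) = mex{1,0,1,0} = 2
G(11) = mex{1,0,1,1,0} = 2
G(12) = mex{2,1,2,1,0} = 3
G(13) = mex{2,1,2,2,1} = 0
G(14) = mex{3,2,0,2,1} = 4
G(15) = mex{0,2,0,0,2} = 1
G(16) = mex{4,3,1,0,2} = 5
G(17) = mex{1,0,1,1,0} = 2
G(18) = mex{5,4,2,1,0} = 3
G(19) = mex{2,1,2,2,1} = 0
G(20) = mex{3,5,3,2,1} = 0
G(21) = mex{0,2,0,3,2} = 1
G(22) = mex{0,3,4,0,2} = 1
G(23) = mex{1,0,1,4,3} = 2
P-positions are exactly the n with G(n) = 0.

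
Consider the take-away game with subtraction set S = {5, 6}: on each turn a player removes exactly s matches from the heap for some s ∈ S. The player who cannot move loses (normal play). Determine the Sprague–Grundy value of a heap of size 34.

G(0) = 0
G(1) = mex{} = 0
G(2) = mex{} = 0
G(3) = mex{} = 0
G(4) = mex{} = 0
G(5) = mex{0} = 1
G(6) = mex{0,0} = 1
G(7) = mex{0,0} = 1
G(8) = mex{0,0} = 1
G(9) = mex{0,0} = 1
G(10) = mex{1,0} = 2
G(11) = mex{1,1} = 0
G(12) = mex{1,1} = 0
G(13) = mex{1,1} = 0
G(14) = mex{1,1} = 0
G(15) = mex{2,1} = 0
G(16) = mex{0,2} = 1
G(17) = mex{0,0} = 1
G(18) = mex{0,0} = 1
G(19) = mex{0,0} = 1
G(20) = mex{0,0} = 1
G(21) = mex{1,0} = 2
G(22) = mex{1,1} = 0
G(23) = mex{1,1} = 0
G(24) = mex{1,1} = 0
G(25) = mex{1,1} = 0
G(26) = mex{2,1} = 0
G(27) = mex{0,2} = 1
G(28) = mex{0,0} = 1
G(29) = mex{0,0} = 1
G(30) = mex{0,0} = 1
G(31) = mex{0,0} = 1
G(32) = mex{1,0} = 2
G(33) = mex{1,1} = 0
G(34) = mex{1,1} = 0

0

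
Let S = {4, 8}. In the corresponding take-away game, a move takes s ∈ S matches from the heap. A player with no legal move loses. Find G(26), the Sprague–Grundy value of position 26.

0

G(0) = 0
G(1) = mex{} = 0
G(2) = mex{} = 0
G(3) = mex{} = 0
G(4) = mex{0} = 1
G(5) = mex{0} = 1
G(6) = mex{0} = 1
G(7) = mex{0} = 1
G(8) = mex{1,0} = 2
G(9) = mex{1,0} = 2
G(10) = mex{1,0} = 2
G(11) = mex{1,0} = 2
G(12) = mex{2,1} = 0
G(13) = mex{2,1} = 0
G(14) = mex{2,1} = 0
G(15) = mex{2,1} = 0
G(16) = mex{0,2} = 1
G(17) = mex{0,2} = 1
G(18) = mex{0,2} = 1
G(19) = mex{0,2} = 1
G(20) = mex{1,0} = 2
G(21) = mex{1,0} = 2
G(22) = mex{1,0} = 2
G(23) = mex{1,0} = 2
G(24) = mex{2,1} = 0
G(25) = mex{2,1} = 0
G(26) = mex{2,1} = 0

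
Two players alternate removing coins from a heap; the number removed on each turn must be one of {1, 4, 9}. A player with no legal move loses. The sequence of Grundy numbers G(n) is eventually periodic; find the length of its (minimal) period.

n :  0  1  2  3  4  5  6  7  8  9 10 11 12 13 14 15
G :  0  1  0  1  2  0  1  0  1  2  0  1  0  1  2  0
G(n+5) = G(n) holds for n = 0,…,8 (a full window of length max(S) = 9), so the sequence is purely periodic with period 5.

5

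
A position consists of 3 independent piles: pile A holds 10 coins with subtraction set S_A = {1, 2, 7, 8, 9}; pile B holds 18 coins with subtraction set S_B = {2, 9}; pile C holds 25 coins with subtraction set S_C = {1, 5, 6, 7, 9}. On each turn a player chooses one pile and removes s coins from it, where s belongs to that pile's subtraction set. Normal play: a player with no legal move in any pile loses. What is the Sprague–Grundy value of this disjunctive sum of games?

4

Pile A, S = {1, 2, 7, 8, 9}:
n :  0  1  2  3  4  5  6  7  8  9 10
G :  0  1  2  0  1  2  0  1  2  3  4
G_A(10) = 4.
Pile B, S = {2, 9}:
G(0) = 0
G(1) = mex{} = 0
G(2) = mex{0} = 1
G(3) = mex{0} = 1
G(4) = mex{1} = 0
G(5) = mex{1} = 0
G(6) = mex{0} = 1
G(7) = mex{0} = 1
G(8) = mex{1} = 0
G(9) = mex{1,0} = 2
G(10) = mex{0,0} = 1
G(11) = mex{2,1} = 0
G(12) = mex{1,1} = 0
G(13) = mex{0,0} = 1
G(14) = mex{0,0} = 1
G(15) = mex{1,1} = 0
G(16) = mex{1,1} = 0
G(17) = mex{0,0} = 1
G(18) = mex{0,2} = 1
G_B(18) = 1.
Pile C, S = {1, 5, 6, 7, 9}:
G(0) = 0
G(1) = mex{0} = 1
G(2) = mex{1} = 0
G(3) = mex{0} = 1
G(4) = mex{1} = 0
G(5) = mex{0,0} = 1
G(6) = mex{1,1,0} = 2
G(7) = mex{2,0,1,0} = 3
G(8) = mex{3,1,0,1} = 2
G(9) = mex{2,0,1,0,0} = 3
G(10) = mex{3,1,0,1,1} = 2
G(11) = mex{2,2,1,0,0} = 3
G(12) = mex{3,3,2,1,1} = 0
G(13) = mex{0,2,3,2,0} = 1
G(14) = mex{1,3,2,3,1} = 0
G(15) = mex{0,2,3,2,2} = 1
G(16) = mex{1,3,2,3,3} = 0
G(17) = mex{0,0,3,2,2} = 1
G(18) = mex{1,1,0,3,3} = 2
G(19) = mex{2,0,1,0,2} = 3
G(20) = mex{3,1,0,1,3} = 2
G(21) = mex{2,0,1,0,0} = 3
G(22) = mex{3,1,0,1,1} = 2
G(23) = mex{2,2,1,0,0} = 3
G(24) = mex{3,3,2,1,1} = 0
G(25) = mex{0,2,3,2,0} = 1
G_C(25) = 1.
Combined Grundy value = 4 ⊕ 1 ⊕ 1 = 4.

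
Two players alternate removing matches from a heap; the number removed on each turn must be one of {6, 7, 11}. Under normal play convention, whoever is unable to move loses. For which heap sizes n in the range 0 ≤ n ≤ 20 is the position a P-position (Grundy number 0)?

n :  0  1  2  3  4  5  6  7  8  9 10 11 12 13 14 15 16 17 18 19 20
G :  0  0  0  0  0  0  1  1  1  1  1  1  2  2  2  2  2  0  0  0  0
P-positions are exactly the n with G(n) = 0.

0, 1, 2, 3, 4, 5, 17, 18, 19, 20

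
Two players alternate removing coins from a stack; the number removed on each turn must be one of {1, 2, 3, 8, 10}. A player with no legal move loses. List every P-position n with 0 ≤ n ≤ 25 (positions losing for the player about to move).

n :  0  1  2  3  4  5  6  7  8  9 10 11 12 13 14 15 16 17 18 19 20 21 22 23 24 25
G :  0  1  2  3  0  1  2  3  4  0  1  2  3  0  1  2  3  4  0  1  2  3  0  1  2  3
P-positions are exactly the n with G(n) = 0.

0, 4, 9, 13, 18, 22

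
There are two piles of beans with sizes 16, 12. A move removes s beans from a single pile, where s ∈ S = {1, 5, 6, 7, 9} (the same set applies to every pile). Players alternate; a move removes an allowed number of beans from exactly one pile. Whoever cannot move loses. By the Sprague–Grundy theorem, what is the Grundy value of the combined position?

All piles use S = {1, 5, 6, 7, 9}:
n :  0  1  2  3  4  5  6  7  8  9 10 11 12 13 14 15 16
G :  0  1  0  1  0  1  2  3  2  3  2  3  0  1  0  1  0
Pile A: G(16) = 0.
Pile B: G(12) = 0.
Combined Grundy value = 0 ⊕ 0 = 0.

0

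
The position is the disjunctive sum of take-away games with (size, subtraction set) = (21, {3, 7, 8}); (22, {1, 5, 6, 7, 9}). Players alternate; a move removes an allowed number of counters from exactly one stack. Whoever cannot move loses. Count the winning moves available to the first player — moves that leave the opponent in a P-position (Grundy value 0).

Stack A, S = {3, 7, 8}:
G(0) = 0
G(1) = mex{} = 0
G(2) = mex{} = 0
G(3) = mex{0} = 1
G(4) = mex{0} = 1
G(5) = mex{0} = 1
G(6) = mex{1} = 0
G(7) = mex{1,0} = 2
G(8) = mex{1,0,0} = 2
G(9) = mex{0,0,0} = 1
G(10) = mex{2,1,0} = 3
G(11) = mex{2,1,1} = 0
G(12) = mex{1,1,1} = 0
G(13) = mex{3,0,1} = 2
G(14) = mex{0,2,0} = 1
G(15) = mex{0,2,2} = 1
G(16) = mex{2,1,2} = 0
G(17) = mex{1,3,1} = 0
G(18) = mex{1,0,3} = 2
G(19) = mex{0,0,0} = 1
G(20) = mex{0,2,0} = 1
G(21) = mex{2,1,2} = 0
G_A(21) = 0.
Stack B, S = {1, 5, 6, 7, 9}:
G(0) = 0
G(1) = mex{0} = 1
G(2) = mex{1} = 0
G(3) = mex{0} = 1
G(4) = mex{1} = 0
G(5) = mex{0,0} = 1
G(6) = mex{1,1,0} = 2
G(7) = mex{2,0,1,0} = 3
G(8) = mex{3,1,0,1} = 2
G(9) = mex{2,0,1,0,0} = 3
G(10) = mex{3,1,0,1,1} = 2
G(11) = mex{2,2,1,0,0} = 3
G(12) = mex{3,3,2,1,1} = 0
G(13) = mex{0,2,3,2,0} = 1
G(14) = mex{1,3,2,3,1} = 0
G(15) = mex{0,2,3,2,2} = 1
G(16) = mex{1,3,2,3,3} = 0
G(17) = mex{0,0,3,2,2} = 1
G(18) = mex{1,1,0,3,3} = 2
G(19) = mex{2,0,1,0,2} = 3
G(20) = mex{3,1,0,1,3} = 2
G(21) = mex{2,0,1,0,0} = 3
G(22) = mex{3,1,0,1,1} = 2
G_B(22) = 2.
Combined Grundy value = 0 ⊕ 2 = 2.
A winning move leaves total XOR = 0, i.e. changes one component's Grundy value g to g ⊕ X where X is the current total.
Stack A: need g' = 0⊕2 = 2. Options: 21−3→G=2, 21−7→G=1, 21−8→G=2. Hits: 2.
Stack B: need g' = 2⊕2 = 0. Options: 22−1→G=3, 22−5→G=1, 22−6→G=0, 22−7→G=1, 22−9→G=1. Hits: 1.

3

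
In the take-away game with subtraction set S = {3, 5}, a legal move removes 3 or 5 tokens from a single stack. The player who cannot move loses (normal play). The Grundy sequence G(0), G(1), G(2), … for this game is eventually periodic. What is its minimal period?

8

G(0) = 0
G(1) = mex{} = 0
G(2) = mex{} = 0
G(3) = mex{0} = 1
G(4) = mex{0} = 1
G(5) = mex{0,0} = 1
G(6) = mex{1,0} = 2
G(7) = mex{1,0} = 2
G(8) = mex{1,1} = 0
G(9) = mex{2,1} = 0
G(10) = mex{2,1} = 0
G(11) = mex{0,2} = 1
G(12) = mex{0,2} = 1
G(13) = mex{0,0} = 1
G(14) = mex{1,0} = 2
G(15) = mex{1,0} = 2
G(16) = mex{1,1} = 0
G(17) = mex{2,1} = 0
G(n+8) = G(n) holds for n = 0,…,4 (a full window of length max(S) = 5), so the sequence is purely periodic with period 8.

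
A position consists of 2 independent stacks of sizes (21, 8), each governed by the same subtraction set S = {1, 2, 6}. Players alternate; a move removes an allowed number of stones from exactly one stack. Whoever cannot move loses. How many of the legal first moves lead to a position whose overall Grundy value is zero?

2

All stacks use S = {1, 2, 6}:
n :  0  1  2  3  4  5  6  7  8  9 10 11 12 13 14 15 16 17 18 19 20 21
G :  0  1  2  0  1  2  3  0  1  2  0  1  2  3  0  1  2  0  1  2  3  0
Stack A: G(21) = 0.
Stack B: G(8) = 1.
Combined Grundy value = 0 ⊕ 1 = 1.
A winning move leaves total XOR = 0, i.e. changes one component's Grundy value g to g ⊕ X where X is the current total.
Stack A: need g' = 0⊕1 = 1. Options: 21−1→G=3, 21−2→G=2, 21−6→G=1. Hits: 1.
Stack B: need g' = 1⊕1 = 0. Options: 8−1→G=0, 8−2→G=3, 8−6→G=2. Hits: 1.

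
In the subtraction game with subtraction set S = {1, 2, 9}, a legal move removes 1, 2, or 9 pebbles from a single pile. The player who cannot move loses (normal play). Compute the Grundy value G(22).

2

n :  0  1  2  3  4  5  6  7  8  9 10 11 12 13 14 15 16 17 18 19 20 21 22
G :  0  1  2  0  1  2  0  1  2  3  0  1  2  0  1  2  0  1  2  3  0  1  2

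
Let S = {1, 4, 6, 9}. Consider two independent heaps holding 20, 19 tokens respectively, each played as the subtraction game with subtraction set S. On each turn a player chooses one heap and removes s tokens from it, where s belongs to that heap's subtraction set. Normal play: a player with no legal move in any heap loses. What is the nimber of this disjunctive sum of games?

All heaps use S = {1, 4, 6, 9}:
G(0) = 0
G(1) = mex{0} = 1
G(2) = mex{1} = 0
G(3) = mex{0} = 1
G(4) = mex{1,0} = 2
G(5) = mex{2,1} = 0
G(6) = mex{0,0,0} = 1
G(7) = mex{1,1,1} = 0
G(8) = mex{0,2,0} = 1
G(9) = mex{1,0,1,0} = 2
G(10) = mex{2,1,2,1} = 0
G(11) = mex{0,0,0,0} = 1
G(12) = mex{1,1,1,1} = 0
G(13) = mex{0,2,0,2} = 1
G(14) = mex{1,0,1,0} = 2
G(15) = mex{2,1,2,1} = 0
G(16) = mex{0,0,0,0} = 1
G(17) = mex{1,1,1,1} = 0
G(18) = mex{0,2,0,2} = 1
G(19) = mex{1,0,1,0} = 2
G(20) = mex{2,1,2,1} = 0
Heap A: G(20) = 0.
Heap B: G(19) = 2.
Combined Grundy value = 0 ⊕ 2 = 2.

2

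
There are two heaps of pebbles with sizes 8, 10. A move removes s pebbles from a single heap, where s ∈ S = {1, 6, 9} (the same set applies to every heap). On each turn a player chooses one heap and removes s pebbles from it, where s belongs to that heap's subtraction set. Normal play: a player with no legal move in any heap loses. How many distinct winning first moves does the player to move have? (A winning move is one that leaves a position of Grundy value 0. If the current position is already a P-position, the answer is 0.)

All heaps use S = {1, 6, 9}:
n :  0  1  2  3  4  5  6  7  8  9 10
G :  0  1  0  1  0  1  2  0  1  2  3
Heap A: G(8) = 1.
Heap B: G(10) = 3.
Combined Grundy value = 1 ⊕ 3 = 2.
A winning move leaves total XOR = 0, i.e. changes one component's Grundy value g to g ⊕ X where X is the current total.
Heap A: need g' = 1⊕2 = 3. Options: 8−1→G=0, 8−6→G=0. Hits: 0.
Heap B: need g' = 3⊕2 = 1. Options: 10−1→G=2, 10−6→G=0, 10−9→G=1. Hits: 1.

1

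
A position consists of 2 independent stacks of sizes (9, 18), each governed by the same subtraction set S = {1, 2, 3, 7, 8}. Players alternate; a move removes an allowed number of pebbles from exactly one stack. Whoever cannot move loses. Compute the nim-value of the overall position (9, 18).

0

All stacks use S = {1, 2, 3, 7, 8}:
G(0) = 0
G(1) = mex{0} = 1
G(2) = mex{1,0} = 2
G(3) = mex{2,1,0} = 3
G(4) = mex{3,2,1} = 0
G(5) = mex{0,3,2} = 1
G(6) = mex{1,0,3} = 2
G(7) = mex{2,1,0,0} = 3
G(8) = mex{3,2,1,1,0} = 4
G(9) = mex{4,3,2,2,1} = 0
G(10) = mex{0,4,3,3,2} = 1
G(11) = mex{1,0,4,0,3} = 2
G(12) = mex{2,1,0,1,0} = 3
G(13) = mex{3,2,1,2,1} = 0
G(14) = mex{0,3,2,3,2} = 1
G(15) = mex{1,0,3,4,3} = 2
G(16) = mex{2,1,0,0,4} = 3
G(17) = mex{3,2,1,1,0} = 4
G(18) = mex{4,3,2,2,1} = 0
Stack A: G(9) = 0.
Stack B: G(18) = 0.
Combined Grundy value = 0 ⊕ 0 = 0.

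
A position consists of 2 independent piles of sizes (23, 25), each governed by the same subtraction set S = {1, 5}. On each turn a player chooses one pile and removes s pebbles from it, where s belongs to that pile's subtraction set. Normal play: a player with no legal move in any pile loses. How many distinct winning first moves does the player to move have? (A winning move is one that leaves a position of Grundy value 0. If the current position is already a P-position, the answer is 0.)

All piles use S = {1, 5}:
n :  0  1  2  3  4  5  6  7  8  9 10 11 12 13 14 15 16 17 18 19 20 21 22 23 24 25
G :  0  1  0  1  0  1  0  1  0  1  0  1  0  1  0  1  0  1  0  1  0  1  0  1  0  1
Pile A: G(23) = 1.
Pile B: G(25) = 1.
Combined Grundy value = 1 ⊕ 1 = 0.
A winning move leaves total XOR = 0, i.e. changes one component's Grundy value g to g ⊕ X where X is the current total.
Pile A: target g' = 1⊕0 = 1, but every legal move changes the Grundy value (mex property), so 0 moves.
Pile B: target g' = 1⊕0 = 1, but every legal move changes the Grundy value (mex property), so 0 moves.

0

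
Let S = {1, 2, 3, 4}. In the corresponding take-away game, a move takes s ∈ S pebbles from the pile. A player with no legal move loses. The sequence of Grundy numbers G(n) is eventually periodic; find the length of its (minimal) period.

n :  0  1  2  3  4  5  6  7  8  9 10 11 12 13 14
G :  0  1  2  3  4  0  1  2  3  4  0  1  2  3  4
G(n+5) = G(n) holds for n = 0,…,3 (a full window of length max(S) = 4), so the sequence is purely periodic with period 5.

5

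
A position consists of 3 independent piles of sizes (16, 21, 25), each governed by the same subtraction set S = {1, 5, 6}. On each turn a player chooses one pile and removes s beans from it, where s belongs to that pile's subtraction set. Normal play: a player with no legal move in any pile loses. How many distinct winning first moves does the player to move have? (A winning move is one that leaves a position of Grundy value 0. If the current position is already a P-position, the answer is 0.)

2

All piles use S = {1, 5, 6}:
G(0) = 0
G(1) = mex{0} = 1
G(2) = mex{1} = 0
G(3) = mex{0} = 1
G(4) = mex{1} = 0
G(5) = mex{0,0} = 1
G(6) = mex{1,1,0} = 2
G(7) = mex{2,0,1} = 3
G(8) = mex{3,1,0} = 2
G(9) = mex{2,0,1} = 3
G(10) = mex{3,1,0} = 2
G(11) = mex{2,2,1} = 0
G(12) = mex{0,3,2} = 1
G(13) = mex{1,2,3} = 0
G(14) = mex{0,3,2} = 1
G(15) = mex{1,2,3} = 0
G(16) = mex{0,0,2} = 1
G(17) = mex{1,1,0} = 2
G(18) = mex{2,0,1} = 3
G(19) = mex{3,1,0} = 2
G(20) = mex{2,0,1} = 3
G(21) = mex{3,1,0} = 2
G(22) = mex{2,2,1} = 0
G(23) = mex{0,3,2} = 1
G(24) = mex{1,2,3} = 0
G(25) = mex{0,3,2} = 1
Pile A: G(16) = 1.
Pile B: G(21) = 2.
Pile C: G(25) = 1.
Combined Grundy value = 1 ⊕ 2 ⊕ 1 = 2.
A winning move leaves total XOR = 0, i.e. changes one component's Grundy value g to g ⊕ X where X is the current total.
Pile A: need g' = 1⊕2 = 3. Options: 16−1→G=0, 16−5→G=0, 16−6→G=2. Hits: 0.
Pile B: need g' = 2⊕2 = 0. Options: 21−1→G=3, 21−5→G=1, 21−6→G=0. Hits: 1.
Pile C: need g' = 1⊕2 = 3. Options: 25−1→G=0, 25−5→G=3, 25−6→G=2. Hits: 1.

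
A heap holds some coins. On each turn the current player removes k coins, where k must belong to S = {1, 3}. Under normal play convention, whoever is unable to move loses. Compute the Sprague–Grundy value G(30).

0

G(0) = 0
G(1) = mex{0} = 1
G(2) = mex{1} = 0
G(3) = mex{0,0} = 1
G(4) = mex{1,1} = 0
G(5) = mex{0,0} = 1
G(6) = mex{1,1} = 0
G(7) = mex{0,0} = 1
G(8) = mex{1,1} = 0
G(9) = mex{0,0} = 1
G(10) = mex{1,1} = 0
G(11) = mex{0,0} = 1
G(12) = mex{1,1} = 0
G(13) = mex{0,0} = 1
G(14) = mex{1,1} = 0
G(15) = mex{0,0} = 1
G(16) = mex{1,1} = 0
G(17) = mex{0,0} = 1
G(18) = mex{1,1} = 0
G(19) = mex{0,0} = 1
G(20) = mex{1,1} = 0
G(21) = mex{0,0} = 1
G(22) = mex{1,1} = 0
G(23) = mex{0,0} = 1
G(24) = mex{1,1} = 0
G(25) = mex{0,0} = 1
G(26) = mex{1,1} = 0
G(27) = mex{0,0} = 1
G(28) = mex{1,1} = 0
G(29) = mex{0,0} = 1
G(30) = mex{1,1} = 0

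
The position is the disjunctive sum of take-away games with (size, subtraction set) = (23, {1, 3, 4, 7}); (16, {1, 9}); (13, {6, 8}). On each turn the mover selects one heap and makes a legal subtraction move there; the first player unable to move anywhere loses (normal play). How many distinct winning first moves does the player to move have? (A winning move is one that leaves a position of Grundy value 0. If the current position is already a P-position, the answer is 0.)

4

Heap A, S = {1, 3, 4, 7}:
n :  0  1  2  3  4  5  6  7  8  9 10 11 12 13 14 15 16 17 18 19 20 21 22 23
G :  0  1  0  1  2  3  2  3  0  1  0  1  2  3  2  3  0  1  0  1  2  3  2  3
G_A(23) = 3.
Heap B, S = {1, 9}:
n :  0  1  2  3  4  5  6  7  8  9 10 11 12 13 14 15 16
G :  0  1  0  1  0  1  0  1  0  1  0  1  0  1  0  1  0
G_B(16) = 0.
Heap C, S = {6, 8}:
n :  0  1  2  3  4  5  6  7  8  9 10 11 12 13
G :  0  0  0  0  0  0  1  1  1  1  1  1  2  2
G_C(13) = 2.
Combined Grundy value = 3 ⊕ 0 ⊕ 2 = 1.
A winning move leaves total XOR = 0, i.e. changes one component's Grundy value g to g ⊕ X where X is the current total.
Heap A: need g' = 3⊕1 = 2. Options: 23−1→G=2, 23−3→G=2, 23−4→G=1, 23−7→G=0. Hits: 2.
Heap B: need g' = 0⊕1 = 1. Options: 16−1→G=1, 16−9→G=1. Hits: 2.
Heap C: need g' = 2⊕1 = 3. Options: 13−6→G=1, 13−8→G=0. Hits: 0.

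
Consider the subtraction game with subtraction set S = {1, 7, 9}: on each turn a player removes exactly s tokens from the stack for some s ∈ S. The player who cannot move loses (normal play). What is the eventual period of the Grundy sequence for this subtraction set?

2

n :  0  1  2  3  4  5  6  7  8  9 10 11 12 13 14
G :  0  1  0  1  0  1  0  1  0  1  0  1  0  1  0
G(n+2) = G(n) holds for n = 0,…,8 (a full window of length max(S) = 9), so the sequence is purely periodic with period 2.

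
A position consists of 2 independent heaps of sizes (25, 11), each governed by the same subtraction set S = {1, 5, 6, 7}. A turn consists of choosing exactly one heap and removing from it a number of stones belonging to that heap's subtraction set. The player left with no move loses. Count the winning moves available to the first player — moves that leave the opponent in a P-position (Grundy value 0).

2

All heaps use S = {1, 5, 6, 7}:
G(0) = 0
G(1) = mex{0} = 1
G(2) = mex{1} = 0
G(3) = mex{0} = 1
G(4) = mex{1} = 0
G(5) = mex{0,0} = 1
G(6) = mex{1,1,0} = 2
G(7) = mex{2,0,1,0} = 3
G(8) = mex{3,1,0,1} = 2
G(9) = mex{2,0,1,0} = 3
G(10) = mex{3,1,0,1} = 2
G(11) = mex{2,2,1,0} = 3
G(12) = mex{3,3,2,1} = 0
G(13) = mex{0,2,3,2} = 1
G(14) = mex{1,3,2,3} = 0
G(15) = mex{0,2,3,2} = 1
G(16) = mex{1,3,2,3} = 0
G(17) = mex{0,0,3,2} = 1
G(18) = mex{1,1,0,3} = 2
G(19) = mex{2,0,1,0} = 3
G(20) = mex{3,1,0,1} = 2
G(21) = mex{2,0,1,0} = 3
G(22) = mex{3,1,0,1} = 2
G(23) = mex{2,2,1,0} = 3
G(24) = mex{3,3,2,1} = 0
G(25) = mex{0,2,3,2} = 1
Heap A: G(25) = 1.
Heap B: G(11) = 3.
Combined Grundy value = 1 ⊕ 3 = 2.
A winning move leaves total XOR = 0, i.e. changes one component's Grundy value g to g ⊕ X where X is the current total.
Heap A: need g' = 1⊕2 = 3. Options: 25−1→G=0, 25−5→G=2, 25−6→G=3, 25−7→G=2. Hits: 1.
Heap B: need g' = 3⊕2 = 1. Options: 11−1→G=2, 11−5→G=2, 11−6→G=1, 11−7→G=0. Hits: 1.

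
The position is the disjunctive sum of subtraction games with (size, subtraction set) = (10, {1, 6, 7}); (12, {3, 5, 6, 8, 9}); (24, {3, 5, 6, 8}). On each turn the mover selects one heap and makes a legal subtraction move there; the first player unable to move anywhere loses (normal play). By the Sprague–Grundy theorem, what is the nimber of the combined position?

Heap A, S = {1, 6, 7}:
n :  0  1  2  3  4  5  6  7  8  9 10
G :  0  1  0  1  0  1  2  3  2  3  2
G_A(10) = 2.
Heap B, S = {3, 5, 6, 8, 9}:
G(0) = 0
G(1) = mex{} = 0
G(2) = mex{} = 0
G(3) = mex{0} = 1
G(4) = mex{0} = 1
G(5) = mex{0,0} = 1
G(6) = mex{1,0,0} = 2
G(7) = mex{1,0,0} = 2
G(8) = mex{1,1,0,0} = 2
G(9) = mex{2,1,1,0,0} = 3
G(10) = mex{2,1,1,0,0} = 3
G(11) = mex{2,2,1,1,0} = 3
G(12) = mex{3,2,2,1,1} = 0
G_B(12) = 0.
Heap C, S = {3, 5, 6, 8}:
G(0) = 0
G(1) = mex{} = 0
G(2) = mex{} = 0
G(3) = mex{0} = 1
G(4) = mex{0} = 1
G(5) = mex{0,0} = 1
G(6) = mex{1,0,0} = 2
G(7) = mex{1,0,0} = 2
G(8) = mex{1,1,0,0} = 2
G(9) = mex{2,1,1,0} = 3
G(10) = mex{2,1,1,0} = 3
G(11) = mex{2,2,1,1} = 0
G(12) = mex{3,2,2,1} = 0
G(13) = mex{3,2,2,1} = 0
G(14) = mex{0,3,2,2} = 1
G(15) = mex{0,3,3,2} = 1
G(16) = mex{0,0,3,2} = 1
G(17) = mex{1,0,0,3} = 2
G(18) = mex{1,0,0,3} = 2
G(19) = mex{1,1,0,0} = 2
G(20) = mex{2,1,1,0} = 3
G(21) = mex{2,1,1,0} = 3
G(22) = mex{2,2,1,1} = 0
G(23) = mex{3,2,2,1} = 0
G(24) = mex{3,2,2,1} = 0
G_C(24) = 0.
Combined Grundy value = 2 ⊕ 0 ⊕ 0 = 2.

2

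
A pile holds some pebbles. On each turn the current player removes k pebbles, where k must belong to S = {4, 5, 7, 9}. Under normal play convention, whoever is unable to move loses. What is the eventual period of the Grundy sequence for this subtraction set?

13

G(0) = 0
G(1) = mex{} = 0
G(2) = mex{} = 0
G(3) = mex{} = 0
G(4) = mex{0} = 1
G(5) = mex{0,0} = 1
G(6) = mex{0,0} = 1
G(7) = mex{0,0,0} = 1
G(8) = mex{1,0,0} = 2
G(9) = mex{1,1,0,0} = 2
G(10) = mex{1,1,0,0} = 2
G(11) = mex{1,1,1,0} = 2
G(12) = mex{2,1,1,0} = 3
G(13) = mex{2,2,1,1} = 0
G(14) = mex{2,2,1,1} = 0
G(15) = mex{2,2,2,1} = 0
G(16) = mex{3,2,2,1} = 0
G(17) = mex{0,3,2,2} = 1
G(18) = mex{0,0,2,2} = 1
G(19) = mex{0,0,3,2} = 1
G(20) = mex{0,0,0,2} = 1
G(21) = mex{1,0,0,3} = 2
G(22) = mex{1,1,0,0} = 2
G(23) = mex{1,1,0,0} = 2
G(24) = mex{1,1,1,0} = 2
G(25) = mex{2,1,1,0} = 3
G(26) = mex{2,2,1,1} = 0
G(27) = mex{2,2,1,1} = 0
G(n+13) = G(n) holds for n = 0,…,8 (a full window of length max(S) = 9), so the sequence is purely periodic with period 13.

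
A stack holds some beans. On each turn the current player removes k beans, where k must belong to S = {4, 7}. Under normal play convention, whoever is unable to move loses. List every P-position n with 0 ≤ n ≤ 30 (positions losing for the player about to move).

G(0) = 0
G(1) = mex{} = 0
G(2) = mex{} = 0
G(3) = mex{} = 0
G(4) = mex{0} = 1
G(5) = mex{0} = 1
G(6) = mex{0} = 1
G(7) = mex{0,0} = 1
G(8) = mex{1,0} = 2
G(9) = mex{1,0} = 2
G(10) = mex{1,0} = 2
G(11) = mex{1,1} = 0
G(12) = mex{2,1} = 0
G(13) = mex{2,1} = 0
G(14) = mex{2,1} = 0
G(15) = mex{0,2} = 1
G(16) = mex{0,2} = 1
G(17) = mex{0,2} = 1
G(18) = mex{0,0} = 1
G(19) = mex{1,0} = 2
G(20) = mex{1,0} = 2
G(21) = mex{1,0} = 2
G(22) = mex{1,1} = 0
G(23) = mex{2,1} = 0
G(24) = mex{2,1} = 0
G(25) = mex{2,1} = 0
G(26) = mex{0,2} = 1
G(27) = mex{0,2} = 1
G(28) = mex{0,2} = 1
G(29) = mex{0,0} = 1
G(30) = mex{1,0} = 2
P-positions are exactly the n with G(n) = 0.

0, 1, 2, 3, 11, 12, 13, 14, 22, 23, 24, 25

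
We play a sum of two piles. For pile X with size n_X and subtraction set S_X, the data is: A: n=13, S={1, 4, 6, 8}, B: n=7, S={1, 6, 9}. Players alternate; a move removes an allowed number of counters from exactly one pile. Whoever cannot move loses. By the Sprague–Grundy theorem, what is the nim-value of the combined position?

Pile A, S = {1, 4, 6, 8}:
G(0) = 0
G(1) = mex{0} = 1
G(2) = mex{1} = 0
G(3) = mex{0} = 1
G(4) = mex{1,0} = 2
G(5) = mex{2,1} = 0
G(6) = mex{0,0,0} = 1
G(7) = mex{1,1,1} = 0
G(8) = mex{0,2,0,0} = 1
G(9) = mex{1,0,1,1} = 2
G(10) = mex{2,1,2,0} = 3
G(11) = mex{3,0,0,1} = 2
G(12) = mex{2,1,1,2} = 0
G(13) = mex{0,2,0,0} = 1
G_A(13) = 1.
Pile B, S = {1, 6, 9}:
G(0) = 0
G(1) = mex{0} = 1
G(2) = mex{1} = 0
G(3) = mex{0} = 1
G(4) = mex{1} = 0
G(5) = mex{0} = 1
G(6) = mex{1,0} = 2
G(7) = mex{2,1} = 0
G_B(7) = 0.
Combined Grundy value = 1 ⊕ 0 = 1.

1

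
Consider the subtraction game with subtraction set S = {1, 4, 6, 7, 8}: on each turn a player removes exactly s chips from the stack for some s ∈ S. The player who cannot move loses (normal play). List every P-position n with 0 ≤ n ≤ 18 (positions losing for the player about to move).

0, 2, 5, 14, 16

G(0) = 0
G(1) = mex{0} = 1
G(2) = mex{1} = 0
G(3) = mex{0} = 1
G(4) = mex{1,0} = 2
G(5) = mex{2,1} = 0
G(6) = mex{0,0,0} = 1
G(7) = mex{1,1,1,0} = 2
G(8) = mex{2,2,0,1,0} = 3
G(9) = mex{3,0,1,0,1} = 2
G(10) = mex{2,1,2,1,0} = 3
G(11) = mex{3,2,0,2,1} = 4
G(12) = mex{4,3,1,0,2} = 5
G(13) = mex{5,2,2,1,0} = 3
G(14) = mex{3,3,3,2,1} = 0
G(15) = mex{0,4,2,3,2} = 1
G(16) = mex{1,5,3,2,3} = 0
G(17) = mex{0,3,4,3,2} = 1
G(18) = mex{1,0,5,4,3} = 2
P-positions are exactly the n with G(n) = 0.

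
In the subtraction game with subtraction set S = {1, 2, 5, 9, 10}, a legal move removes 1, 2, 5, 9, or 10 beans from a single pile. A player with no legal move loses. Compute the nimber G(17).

0

G(0) = 0
G(1) = mex{0} = 1
G(2) = mex{1,0} = 2
G(3) = mex{2,1} = 0
G(4) = mex{0,2} = 1
G(5) = mex{1,0,0} = 2
G(6) = mex{2,1,1} = 0
G(7) = mex{0,2,2} = 1
G(8) = mex{1,0,0} = 2
G(9) = mex{2,1,1,0} = 3
G(10) = mex{3,2,2,1,0} = 4
G(11) = mex{4,3,0,2,1} = 5
G(12) = mex{5,4,1,0,2} = 3
G(13) = mex{3,5,2,1,0} = 4
G(14) = mex{4,3,3,2,1} = 0
G(15) = mex{0,4,4,0,2} = 1
G(16) = mex{1,0,5,1,0} = 2
G(17) = mex{2,1,3,2,1} = 0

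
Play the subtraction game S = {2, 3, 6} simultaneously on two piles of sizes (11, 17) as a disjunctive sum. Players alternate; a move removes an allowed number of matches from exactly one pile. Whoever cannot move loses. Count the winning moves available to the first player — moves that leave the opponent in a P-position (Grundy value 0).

All piles use S = {2, 3, 6}:
n :  0  1  2  3  4  5  6  7  8  9 10 11 12 13 14 15 16 17
G :  0  0  1  1  2  0  3  1  2  0  0  1  1  2  0  3  1  2
Pile A: G(11) = 1.
Pile B: G(17) = 2.
Combined Grundy value = 1 ⊕ 2 = 3.
A winning move leaves total XOR = 0, i.e. changes one component's Grundy value g to g ⊕ X where X is the current total.
Pile A: need g' = 1⊕3 = 2. Options: 11−2→G=0, 11−3→G=2, 11−6→G=0. Hits: 1.
Pile B: need g' = 2⊕3 = 1. Options: 17−2→G=3, 17−3→G=0, 17−6→G=1. Hits: 1.

2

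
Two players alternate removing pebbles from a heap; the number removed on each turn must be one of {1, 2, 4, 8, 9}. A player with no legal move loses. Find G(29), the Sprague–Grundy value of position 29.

n :  0  1  2  3  4  5  6  7  8  9 10 11 12 13 14 15 16 17 18 19 20 21 22 23 24 25 26 27 28 29
G :  0  1  2  0  1  2  0  1  2  3  4  5  3  0  1  2  0  1  2  0  1  2  3  4  5  3  0  1  2  0

0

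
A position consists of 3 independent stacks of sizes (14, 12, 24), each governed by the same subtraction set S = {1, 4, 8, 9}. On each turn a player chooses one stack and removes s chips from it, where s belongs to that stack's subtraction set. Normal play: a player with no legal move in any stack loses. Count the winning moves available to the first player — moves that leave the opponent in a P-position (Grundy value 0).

4

All stacks use S = {1, 4, 8, 9}:
G(0) = 0
G(1) = mex{0} = 1
G(2) = mex{1} = 0
G(3) = mex{0} = 1
G(4) = mex{1,0} = 2
G(5) = mex{2,1} = 0
G(6) = mex{0,0} = 1
G(7) = mex{1,1} = 0
G(8) = mex{0,2,0} = 1
G(9) = mex{1,0,1,0} = 2
G(10) = mex{2,1,0,1} = 3
G(11) = mex{3,0,1,0} = 2
G(12) = mex{2,1,2,1} = 0
G(13) = mex{0,2,0,2} = 1
G(14) = mex{1,3,1,0} = 2
G(15) = mex{2,2,0,1} = 3
G(16) = mex{3,0,1,0} = 2
G(17) = mex{2,1,2,1} = 0
G(18) = mex{0,2,3,2} = 1
G(19) = mex{1,3,2,3} = 0
G(20) = mex{0,2,0,2} = 1
G(21) = mex{1,0,1,0} = 2
G(22) = mex{2,1,2,1} = 0
G(23) = mex{0,0,3,2} = 1
G(24) = mex{1,1,2,3} = 0
Stack A: G(14) = 2.
Stack B: G(12) = 0.
Stack C: G(24) = 0.
Combined Grundy value = 2 ⊕ 0 ⊕ 0 = 2.
A winning move leaves total XOR = 0, i.e. changes one component's Grundy value g to g ⊕ X where X is the current total.
Stack A: need g' = 2⊕2 = 0. Options: 14−1→G=1, 14−4→G=3, 14−8→G=1, 14−9→G=0. Hits: 1.
Stack B: need g' = 0⊕2 = 2. Options: 12−1→G=2, 12−4→G=1, 12−8→G=2, 12−9→G=1. Hits: 2.
Stack C: need g' = 0⊕2 = 2. Options: 24−1→G=1, 24−4→G=1, 24−8→G=2, 24−9→G=3. Hits: 1.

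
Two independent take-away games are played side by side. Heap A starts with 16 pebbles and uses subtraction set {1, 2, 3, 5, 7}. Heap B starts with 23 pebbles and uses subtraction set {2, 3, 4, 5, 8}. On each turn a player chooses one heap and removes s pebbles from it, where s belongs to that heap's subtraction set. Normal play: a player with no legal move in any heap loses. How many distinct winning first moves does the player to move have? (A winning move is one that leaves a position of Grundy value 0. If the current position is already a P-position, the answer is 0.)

1

Heap A, S = {1, 2, 3, 5, 7}:
G(0) = 0
G(1) = mex{0} = 1
G(2) = mex{1,0} = 2
G(3) = mex{2,1,0} = 3
G(4) = mex{3,2,1} = 0
G(5) = mex{0,3,2,0} = 1
G(6) = mex{1,0,3,1} = 2
G(7) = mex{2,1,0,2,0} = 3
G(8) = mex{3,2,1,3,1} = 0
G(9) = mex{0,3,2,0,2} = 1
G(10) = mex{1,0,3,1,3} = 2
G(11) = mex{2,1,0,2,0} = 3
G(12) = mex{3,2,1,3,1} = 0
G(13) = mex{0,3,2,0,2} = 1
G(14) = mex{1,0,3,1,3} = 2
G(15) = mex{2,1,0,2,0} = 3
G(16) = mex{3,2,1,3,1} = 0
G_A(16) = 0.
Heap B, S = {2, 3, 4, 5, 8}:
n :  0  1  2  3  4  5  6  7  8  9 10 11 12 13 14 15 16 17 18 19 20 21 22 23
G :  0  0  1  1  2  2  3  0  4  1  5  2  3  0  0  1  1  2  2  3  0  4  1  5
G_B(23) = 5.
Combined Grundy value = 0 ⊕ 5 = 5.
A winning move leaves total XOR = 0, i.e. changes one component's Grundy value g to g ⊕ X where X is the current total.
Heap A: need g' = 0⊕5 = 5. Options: 16−1→G=3, 16−2→G=2, 16−3→G=1, 16−5→G=3, 16−7→G=1. Hits: 0.
Heap B: need g' = 5⊕5 = 0. Options: 23−2→G=4, 23−3→G=0, 23−4→G=3, 23−5→G=2, 23−8→G=1. Hits: 1.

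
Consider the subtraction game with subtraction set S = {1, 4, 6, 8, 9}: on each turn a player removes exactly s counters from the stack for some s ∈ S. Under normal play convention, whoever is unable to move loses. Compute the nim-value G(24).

n :  0  1  2  3  4  5  6  7  8  9 10 11 12 13 14 15 16 17 18 19 20 21 22 23 24
G :  0  1  0  1  2  0  1  0  1  2  3  2  0  1  2  3  2  0  1  0  1  2  0  1  0

0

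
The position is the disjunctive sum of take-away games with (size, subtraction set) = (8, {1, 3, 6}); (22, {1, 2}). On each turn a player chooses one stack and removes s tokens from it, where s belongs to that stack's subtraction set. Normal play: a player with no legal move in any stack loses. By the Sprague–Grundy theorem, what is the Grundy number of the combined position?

3

Stack A, S = {1, 3, 6}:
n : 0 1 2 3 4 5 6 7 8
G : 0 1 0 1 0 1 2 3 2
G_A(8) = 2.
Stack B, S = {1, 2}:
G(0) = 0
G(1) = mex{0} = 1
G(2) = mex{1,0} = 2
G(3) = mex{2,1} = 0
G(4) = mex{0,2} = 1
G(5) = mex{1,0} = 2
G(6) = mex{2,1} = 0
G(7) = mex{0,2} = 1
G(8) = mex{1,0} = 2
G(9) = mex{2,1} = 0
G(10) = mex{0,2} = 1
G(11) = mex{1,0} = 2
G(12) = mex{2,1} = 0
G(13) = mex{0,2} = 1
G(14) = mex{1,0} = 2
G(15) = mex{2,1} = 0
G(16) = mex{0,2} = 1
G(17) = mex{1,0} = 2
G(18) = mex{2,1} = 0
G(19) = mex{0,2} = 1
G(20) = mex{1,0} = 2
G(21) = mex{2,1} = 0
G(22) = mex{0,2} = 1
G_B(22) = 1.
Combined Grundy value = 2 ⊕ 1 = 3.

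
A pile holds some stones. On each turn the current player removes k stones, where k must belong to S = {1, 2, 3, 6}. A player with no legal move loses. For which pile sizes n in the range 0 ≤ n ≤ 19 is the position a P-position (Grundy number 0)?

0, 4, 8, 12, 16

n :  0  1  2  3  4  5  6  7  8  9 10 11 12 13 14 15 16 17 18 19
G :  0  1  2  3  0  1  2  3  0  1  2  3  0  1  2  3  0  1  2  3
P-positions are exactly the n with G(n) = 0.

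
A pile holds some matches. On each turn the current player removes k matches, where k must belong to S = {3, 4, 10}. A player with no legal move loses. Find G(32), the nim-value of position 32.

1

n :  0  1  2  3  4  5  6  7  8  9 10 11 12 13 14 15 16 17 18 19 20 21 22 23 24 25 26 27 28 29 30 31 32
G :  0  0  0  1  1  1  2  0  0  0  1  1  1  2  0  0  0  1  1  1  2  0  0  0  1  1  1  2  0  0  0  1  1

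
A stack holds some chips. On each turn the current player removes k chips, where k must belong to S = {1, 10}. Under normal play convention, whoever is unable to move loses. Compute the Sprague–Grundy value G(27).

1

G(0) = 0
G(1) = mex{0} = 1
G(2) = mex{1} = 0
G(3) = mex{0} = 1
G(4) = mex{1} = 0
G(5) = mex{0} = 1
G(6) = mex{1} = 0
G(7) = mex{0} = 1
G(8) = mex{1} = 0
G(9) = mex{0} = 1
G(10) = mex{1,0} = 2
G(11) = mex{2,1} = 0
G(12) = mex{0,0} = 1
G(13) = mex{1,1} = 0
G(14) = mex{0,0} = 1
G(15) = mex{1,1} = 0
G(16) = mex{0,0} = 1
G(17) = mex{1,1} = 0
G(18) = mex{0,0} = 1
G(19) = mex{1,1} = 0
G(20) = mex{0,2} = 1
G(21) = mex{1,0} = 2
G(22) = mex{2,1} = 0
G(23) = mex{0,0} = 1
G(24) = mex{1,1} = 0
G(25) = mex{0,0} = 1
G(26) = mex{1,1} = 0
G(27) = mex{0,0} = 1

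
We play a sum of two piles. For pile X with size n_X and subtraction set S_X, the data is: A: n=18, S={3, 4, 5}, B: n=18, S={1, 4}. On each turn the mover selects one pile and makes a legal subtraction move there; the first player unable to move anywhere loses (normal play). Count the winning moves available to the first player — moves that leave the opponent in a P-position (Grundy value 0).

2

Pile A, S = {3, 4, 5}:
n :  0  1  2  3  4  5  6  7  8  9 10 11 12 13 14 15 16 17 18
G :  0  0  0  1  1  1  2  2  0  0  0  1  1  1  2  2  0  0  0
G_A(18) = 0.
Pile B, S = {1, 4}:
G(0) = 0
G(1) = mex{0} = 1
G(2) = mex{1} = 0
G(3) = mex{0} = 1
G(4) = mex{1,0} = 2
G(5) = mex{2,1} = 0
G(6) = mex{0,0} = 1
G(7) = mex{1,1} = 0
G(8) = mex{0,2} = 1
G(9) = mex{1,0} = 2
G(10) = mex{2,1} = 0
G(11) = mex{0,0} = 1
G(12) = mex{1,1} = 0
G(13) = mex{0,2} = 1
G(14) = mex{1,0} = 2
G(15) = mex{2,1} = 0
G(16) = mex{0,0} = 1
G(17) = mex{1,1} = 0
G(18) = mex{0,2} = 1
G_B(18) = 1.
Combined Grundy value = 0 ⊕ 1 = 1.
A winning move leaves total XOR = 0, i.e. changes one component's Grundy value g to g ⊕ X where X is the current total.
Pile A: need g' = 0⊕1 = 1. Options: 18−3→G=2, 18−4→G=2, 18−5→G=1. Hits: 1.
Pile B: need g' = 1⊕1 = 0. Options: 18−1→G=0, 18−4→G=2. Hits: 1.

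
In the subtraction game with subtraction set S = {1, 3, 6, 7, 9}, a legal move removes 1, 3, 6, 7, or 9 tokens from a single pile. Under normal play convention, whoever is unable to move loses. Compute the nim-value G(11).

n :  0  1  2  3  4  5  6  7  8  9 10 11
G :  0  1  0  1  0  1  2  3  2  3  2  3

3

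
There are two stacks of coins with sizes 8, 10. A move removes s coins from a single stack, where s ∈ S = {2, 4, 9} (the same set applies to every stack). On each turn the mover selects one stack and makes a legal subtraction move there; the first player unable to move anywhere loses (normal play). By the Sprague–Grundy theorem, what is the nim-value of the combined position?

3

All stacks use S = {2, 4, 9}:
G(0) = 0
G(1) = mex{} = 0
G(2) = mex{0} = 1
G(3) = mex{0} = 1
G(4) = mex{1,0} = 2
G(5) = mex{1,0} = 2
G(6) = mex{2,1} = 0
G(7) = mex{2,1} = 0
G(8) = mex{0,2} = 1
G(9) = mex{0,2,0} = 1
G(10) = mex{1,0,0} = 2
Stack A: G(8) = 1.
Stack B: G(10) = 2.
Combined Grundy value = 1 ⊕ 2 = 3.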